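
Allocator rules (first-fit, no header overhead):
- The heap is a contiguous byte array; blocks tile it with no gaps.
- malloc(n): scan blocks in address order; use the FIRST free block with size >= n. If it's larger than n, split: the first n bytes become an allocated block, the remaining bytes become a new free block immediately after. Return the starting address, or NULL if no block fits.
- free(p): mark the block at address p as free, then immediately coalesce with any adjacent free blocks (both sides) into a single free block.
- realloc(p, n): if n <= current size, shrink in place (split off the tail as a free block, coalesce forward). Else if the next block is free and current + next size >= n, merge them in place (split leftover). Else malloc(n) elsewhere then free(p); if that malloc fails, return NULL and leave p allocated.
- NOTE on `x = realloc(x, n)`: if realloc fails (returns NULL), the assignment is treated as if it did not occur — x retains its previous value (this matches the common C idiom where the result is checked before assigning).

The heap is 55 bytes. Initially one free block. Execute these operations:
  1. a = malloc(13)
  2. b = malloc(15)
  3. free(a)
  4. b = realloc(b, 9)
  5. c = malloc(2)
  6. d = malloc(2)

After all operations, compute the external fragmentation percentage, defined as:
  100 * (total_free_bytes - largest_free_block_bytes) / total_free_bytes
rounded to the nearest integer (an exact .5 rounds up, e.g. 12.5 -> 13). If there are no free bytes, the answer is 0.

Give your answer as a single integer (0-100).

Answer: 21

Derivation:
Op 1: a = malloc(13) -> a = 0; heap: [0-12 ALLOC][13-54 FREE]
Op 2: b = malloc(15) -> b = 13; heap: [0-12 ALLOC][13-27 ALLOC][28-54 FREE]
Op 3: free(a) -> (freed a); heap: [0-12 FREE][13-27 ALLOC][28-54 FREE]
Op 4: b = realloc(b, 9) -> b = 13; heap: [0-12 FREE][13-21 ALLOC][22-54 FREE]
Op 5: c = malloc(2) -> c = 0; heap: [0-1 ALLOC][2-12 FREE][13-21 ALLOC][22-54 FREE]
Op 6: d = malloc(2) -> d = 2; heap: [0-1 ALLOC][2-3 ALLOC][4-12 FREE][13-21 ALLOC][22-54 FREE]
Free blocks: [9 33] total_free=42 largest=33 -> 100*(42-33)/42 = 900/42 ≈ 21.429 -> rounds to 21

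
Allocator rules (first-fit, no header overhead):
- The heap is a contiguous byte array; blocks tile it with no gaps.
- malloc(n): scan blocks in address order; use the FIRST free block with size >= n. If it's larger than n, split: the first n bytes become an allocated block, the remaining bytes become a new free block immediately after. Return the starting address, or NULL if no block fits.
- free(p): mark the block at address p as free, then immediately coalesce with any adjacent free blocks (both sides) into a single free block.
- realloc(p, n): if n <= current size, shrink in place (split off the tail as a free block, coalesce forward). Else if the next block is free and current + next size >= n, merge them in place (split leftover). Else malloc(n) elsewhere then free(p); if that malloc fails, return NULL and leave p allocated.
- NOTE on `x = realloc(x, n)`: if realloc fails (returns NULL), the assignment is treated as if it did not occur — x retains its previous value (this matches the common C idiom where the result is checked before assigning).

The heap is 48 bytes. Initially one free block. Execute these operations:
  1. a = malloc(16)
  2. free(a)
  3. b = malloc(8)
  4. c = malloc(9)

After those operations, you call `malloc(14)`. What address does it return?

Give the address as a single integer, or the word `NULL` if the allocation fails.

Op 1: a = malloc(16) -> a = 0; heap: [0-15 ALLOC][16-47 FREE]
Op 2: free(a) -> (freed a); heap: [0-47 FREE]
Op 3: b = malloc(8) -> b = 0; heap: [0-7 ALLOC][8-47 FREE]
Op 4: c = malloc(9) -> c = 8; heap: [0-7 ALLOC][8-16 ALLOC][17-47 FREE]
malloc(14): first-fit scan over [0-7 ALLOC][8-16 ALLOC][17-47 FREE] -> 17

Answer: 17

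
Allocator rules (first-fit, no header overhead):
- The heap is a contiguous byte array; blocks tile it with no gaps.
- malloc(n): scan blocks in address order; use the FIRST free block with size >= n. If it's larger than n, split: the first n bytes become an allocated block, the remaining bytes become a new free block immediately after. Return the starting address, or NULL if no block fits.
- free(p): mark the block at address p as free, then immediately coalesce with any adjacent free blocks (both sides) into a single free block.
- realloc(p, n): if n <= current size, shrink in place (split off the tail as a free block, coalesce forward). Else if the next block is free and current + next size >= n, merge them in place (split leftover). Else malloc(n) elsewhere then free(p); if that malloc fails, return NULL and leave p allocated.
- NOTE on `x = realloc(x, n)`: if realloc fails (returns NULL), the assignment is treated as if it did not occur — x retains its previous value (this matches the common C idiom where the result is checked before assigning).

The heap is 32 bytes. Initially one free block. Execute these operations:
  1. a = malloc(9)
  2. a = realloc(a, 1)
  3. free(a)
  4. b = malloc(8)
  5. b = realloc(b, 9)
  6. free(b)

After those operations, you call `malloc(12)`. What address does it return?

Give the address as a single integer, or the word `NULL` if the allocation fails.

Op 1: a = malloc(9) -> a = 0; heap: [0-8 ALLOC][9-31 FREE]
Op 2: a = realloc(a, 1) -> a = 0; heap: [0-0 ALLOC][1-31 FREE]
Op 3: free(a) -> (freed a); heap: [0-31 FREE]
Op 4: b = malloc(8) -> b = 0; heap: [0-7 ALLOC][8-31 FREE]
Op 5: b = realloc(b, 9) -> b = 0; heap: [0-8 ALLOC][9-31 FREE]
Op 6: free(b) -> (freed b); heap: [0-31 FREE]
malloc(12): first-fit scan over [0-31 FREE] -> 0

Answer: 0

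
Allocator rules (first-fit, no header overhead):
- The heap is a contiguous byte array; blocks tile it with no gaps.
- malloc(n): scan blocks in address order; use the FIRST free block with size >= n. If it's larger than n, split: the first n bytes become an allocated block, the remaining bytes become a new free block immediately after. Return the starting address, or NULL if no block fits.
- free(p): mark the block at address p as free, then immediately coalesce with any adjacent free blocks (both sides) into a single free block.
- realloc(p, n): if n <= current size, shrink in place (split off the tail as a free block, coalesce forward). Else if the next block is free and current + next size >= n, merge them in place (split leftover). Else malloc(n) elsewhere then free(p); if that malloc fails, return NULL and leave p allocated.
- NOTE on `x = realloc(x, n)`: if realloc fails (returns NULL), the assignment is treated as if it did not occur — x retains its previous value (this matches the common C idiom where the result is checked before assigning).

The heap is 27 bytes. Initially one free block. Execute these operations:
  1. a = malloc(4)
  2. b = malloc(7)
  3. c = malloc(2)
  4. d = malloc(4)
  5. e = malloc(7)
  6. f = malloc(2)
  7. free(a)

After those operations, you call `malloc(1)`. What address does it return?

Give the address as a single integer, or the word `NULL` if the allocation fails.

Op 1: a = malloc(4) -> a = 0; heap: [0-3 ALLOC][4-26 FREE]
Op 2: b = malloc(7) -> b = 4; heap: [0-3 ALLOC][4-10 ALLOC][11-26 FREE]
Op 3: c = malloc(2) -> c = 11; heap: [0-3 ALLOC][4-10 ALLOC][11-12 ALLOC][13-26 FREE]
Op 4: d = malloc(4) -> d = 13; heap: [0-3 ALLOC][4-10 ALLOC][11-12 ALLOC][13-16 ALLOC][17-26 FREE]
Op 5: e = malloc(7) -> e = 17; heap: [0-3 ALLOC][4-10 ALLOC][11-12 ALLOC][13-16 ALLOC][17-23 ALLOC][24-26 FREE]
Op 6: f = malloc(2) -> f = 24; heap: [0-3 ALLOC][4-10 ALLOC][11-12 ALLOC][13-16 ALLOC][17-23 ALLOC][24-25 ALLOC][26-26 FREE]
Op 7: free(a) -> (freed a); heap: [0-3 FREE][4-10 ALLOC][11-12 ALLOC][13-16 ALLOC][17-23 ALLOC][24-25 ALLOC][26-26 FREE]
malloc(1): first-fit scan over [0-3 FREE][4-10 ALLOC][11-12 ALLOC][13-16 ALLOC][17-23 ALLOC][24-25 ALLOC][26-26 FREE] -> 0

Answer: 0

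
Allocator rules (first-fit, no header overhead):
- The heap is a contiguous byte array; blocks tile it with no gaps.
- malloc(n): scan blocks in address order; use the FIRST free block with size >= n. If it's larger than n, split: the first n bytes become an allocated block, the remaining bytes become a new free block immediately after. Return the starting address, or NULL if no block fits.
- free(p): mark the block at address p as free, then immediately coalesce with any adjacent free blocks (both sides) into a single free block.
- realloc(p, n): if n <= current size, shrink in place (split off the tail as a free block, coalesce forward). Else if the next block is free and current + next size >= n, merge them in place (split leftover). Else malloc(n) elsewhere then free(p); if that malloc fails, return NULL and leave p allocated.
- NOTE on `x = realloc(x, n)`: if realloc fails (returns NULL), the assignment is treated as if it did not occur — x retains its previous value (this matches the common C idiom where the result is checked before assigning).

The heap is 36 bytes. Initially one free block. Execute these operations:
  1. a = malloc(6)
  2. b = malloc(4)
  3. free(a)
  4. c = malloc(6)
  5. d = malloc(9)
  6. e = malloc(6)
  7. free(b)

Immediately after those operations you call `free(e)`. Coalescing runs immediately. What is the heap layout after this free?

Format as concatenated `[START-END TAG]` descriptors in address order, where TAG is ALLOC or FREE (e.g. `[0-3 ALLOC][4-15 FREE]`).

Op 1: a = malloc(6) -> a = 0; heap: [0-5 ALLOC][6-35 FREE]
Op 2: b = malloc(4) -> b = 6; heap: [0-5 ALLOC][6-9 ALLOC][10-35 FREE]
Op 3: free(a) -> (freed a); heap: [0-5 FREE][6-9 ALLOC][10-35 FREE]
Op 4: c = malloc(6) -> c = 0; heap: [0-5 ALLOC][6-9 ALLOC][10-35 FREE]
Op 5: d = malloc(9) -> d = 10; heap: [0-5 ALLOC][6-9 ALLOC][10-18 ALLOC][19-35 FREE]
Op 6: e = malloc(6) -> e = 19; heap: [0-5 ALLOC][6-9 ALLOC][10-18 ALLOC][19-24 ALLOC][25-35 FREE]
Op 7: free(b) -> (freed b); heap: [0-5 ALLOC][6-9 FREE][10-18 ALLOC][19-24 ALLOC][25-35 FREE]
free(e): e = 19 -> block [19-24 ALLOC]; mark free, coalesce with adjacent free neighbors -> [0-5 ALLOC][6-9 FREE][10-18 ALLOC][19-35 FREE]

Answer: [0-5 ALLOC][6-9 FREE][10-18 ALLOC][19-35 FREE]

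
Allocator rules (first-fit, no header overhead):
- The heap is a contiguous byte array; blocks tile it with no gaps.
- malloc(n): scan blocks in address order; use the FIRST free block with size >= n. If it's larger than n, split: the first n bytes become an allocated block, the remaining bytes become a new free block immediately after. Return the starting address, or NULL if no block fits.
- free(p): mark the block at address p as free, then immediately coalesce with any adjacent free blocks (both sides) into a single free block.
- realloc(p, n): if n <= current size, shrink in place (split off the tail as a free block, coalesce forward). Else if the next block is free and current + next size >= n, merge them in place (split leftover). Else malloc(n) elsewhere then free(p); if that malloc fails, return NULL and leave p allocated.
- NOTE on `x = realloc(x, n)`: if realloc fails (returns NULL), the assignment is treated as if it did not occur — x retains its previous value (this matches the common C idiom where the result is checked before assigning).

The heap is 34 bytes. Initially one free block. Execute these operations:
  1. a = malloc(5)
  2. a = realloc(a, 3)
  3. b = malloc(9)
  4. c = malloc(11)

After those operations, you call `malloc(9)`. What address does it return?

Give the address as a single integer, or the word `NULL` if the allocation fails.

Answer: 23

Derivation:
Op 1: a = malloc(5) -> a = 0; heap: [0-4 ALLOC][5-33 FREE]
Op 2: a = realloc(a, 3) -> a = 0; heap: [0-2 ALLOC][3-33 FREE]
Op 3: b = malloc(9) -> b = 3; heap: [0-2 ALLOC][3-11 ALLOC][12-33 FREE]
Op 4: c = malloc(11) -> c = 12; heap: [0-2 ALLOC][3-11 ALLOC][12-22 ALLOC][23-33 FREE]
malloc(9): first-fit scan over [0-2 ALLOC][3-11 ALLOC][12-22 ALLOC][23-33 FREE] -> 23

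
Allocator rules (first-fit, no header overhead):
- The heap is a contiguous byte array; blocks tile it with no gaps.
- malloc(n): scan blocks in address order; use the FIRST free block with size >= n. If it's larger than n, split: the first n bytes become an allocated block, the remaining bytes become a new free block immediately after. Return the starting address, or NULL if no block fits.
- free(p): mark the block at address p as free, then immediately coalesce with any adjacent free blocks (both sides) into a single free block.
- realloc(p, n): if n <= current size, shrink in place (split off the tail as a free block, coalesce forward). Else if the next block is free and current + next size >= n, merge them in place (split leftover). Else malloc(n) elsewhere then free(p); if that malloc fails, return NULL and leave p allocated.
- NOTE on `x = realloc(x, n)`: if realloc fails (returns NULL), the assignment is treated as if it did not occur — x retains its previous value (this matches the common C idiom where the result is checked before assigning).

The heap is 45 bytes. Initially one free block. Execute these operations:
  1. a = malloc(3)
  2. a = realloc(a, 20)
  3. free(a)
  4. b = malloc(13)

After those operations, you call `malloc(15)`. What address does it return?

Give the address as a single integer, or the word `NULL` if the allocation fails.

Op 1: a = malloc(3) -> a = 0; heap: [0-2 ALLOC][3-44 FREE]
Op 2: a = realloc(a, 20) -> a = 0; heap: [0-19 ALLOC][20-44 FREE]
Op 3: free(a) -> (freed a); heap: [0-44 FREE]
Op 4: b = malloc(13) -> b = 0; heap: [0-12 ALLOC][13-44 FREE]
malloc(15): first-fit scan over [0-12 ALLOC][13-44 FREE] -> 13

Answer: 13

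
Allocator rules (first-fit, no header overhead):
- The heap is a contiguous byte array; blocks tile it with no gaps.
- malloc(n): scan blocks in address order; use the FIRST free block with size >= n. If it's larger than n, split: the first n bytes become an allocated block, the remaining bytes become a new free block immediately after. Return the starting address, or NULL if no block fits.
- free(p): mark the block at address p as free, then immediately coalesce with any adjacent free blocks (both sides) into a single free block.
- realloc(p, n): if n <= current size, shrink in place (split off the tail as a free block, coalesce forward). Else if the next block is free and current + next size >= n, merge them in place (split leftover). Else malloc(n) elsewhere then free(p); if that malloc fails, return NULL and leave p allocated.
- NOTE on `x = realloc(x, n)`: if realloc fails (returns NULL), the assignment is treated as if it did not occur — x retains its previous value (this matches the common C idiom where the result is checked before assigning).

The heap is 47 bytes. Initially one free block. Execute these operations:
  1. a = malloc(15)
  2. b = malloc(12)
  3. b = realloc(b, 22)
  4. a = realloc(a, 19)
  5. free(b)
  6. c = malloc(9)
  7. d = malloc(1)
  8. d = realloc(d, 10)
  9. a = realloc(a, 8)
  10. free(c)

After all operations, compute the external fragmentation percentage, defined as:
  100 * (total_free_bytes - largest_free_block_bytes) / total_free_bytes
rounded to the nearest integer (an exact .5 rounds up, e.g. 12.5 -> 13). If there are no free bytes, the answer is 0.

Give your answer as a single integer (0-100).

Answer: 45

Derivation:
Op 1: a = malloc(15) -> a = 0; heap: [0-14 ALLOC][15-46 FREE]
Op 2: b = malloc(12) -> b = 15; heap: [0-14 ALLOC][15-26 ALLOC][27-46 FREE]
Op 3: b = realloc(b, 22) -> b = 15; heap: [0-14 ALLOC][15-36 ALLOC][37-46 FREE]
Op 4: a = realloc(a, 19) -> NULL (a unchanged); heap: [0-14 ALLOC][15-36 ALLOC][37-46 FREE]
Op 5: free(b) -> (freed b); heap: [0-14 ALLOC][15-46 FREE]
Op 6: c = malloc(9) -> c = 15; heap: [0-14 ALLOC][15-23 ALLOC][24-46 FREE]
Op 7: d = malloc(1) -> d = 24; heap: [0-14 ALLOC][15-23 ALLOC][24-24 ALLOC][25-46 FREE]
Op 8: d = realloc(d, 10) -> d = 24; heap: [0-14 ALLOC][15-23 ALLOC][24-33 ALLOC][34-46 FREE]
Op 9: a = realloc(a, 8) -> a = 0; heap: [0-7 ALLOC][8-14 FREE][15-23 ALLOC][24-33 ALLOC][34-46 FREE]
Op 10: free(c) -> (freed c); heap: [0-7 ALLOC][8-23 FREE][24-33 ALLOC][34-46 FREE]
Free blocks: [16 13] total_free=29 largest=16 -> 100*(29-16)/29 = 1300/29 ≈ 44.828 -> rounds to 45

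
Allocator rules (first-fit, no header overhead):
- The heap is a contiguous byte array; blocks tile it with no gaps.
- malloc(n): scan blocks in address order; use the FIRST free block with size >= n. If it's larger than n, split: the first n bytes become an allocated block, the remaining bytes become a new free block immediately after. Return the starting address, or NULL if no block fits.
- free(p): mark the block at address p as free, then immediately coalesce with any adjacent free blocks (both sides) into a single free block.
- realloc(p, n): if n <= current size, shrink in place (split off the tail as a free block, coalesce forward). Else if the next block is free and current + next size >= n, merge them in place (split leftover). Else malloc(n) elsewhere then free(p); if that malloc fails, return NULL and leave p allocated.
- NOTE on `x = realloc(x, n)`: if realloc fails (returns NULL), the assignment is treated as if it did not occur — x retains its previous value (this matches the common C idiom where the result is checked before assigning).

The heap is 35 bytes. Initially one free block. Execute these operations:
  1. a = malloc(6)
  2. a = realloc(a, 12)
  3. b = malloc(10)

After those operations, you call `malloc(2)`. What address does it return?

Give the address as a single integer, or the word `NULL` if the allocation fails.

Answer: 22

Derivation:
Op 1: a = malloc(6) -> a = 0; heap: [0-5 ALLOC][6-34 FREE]
Op 2: a = realloc(a, 12) -> a = 0; heap: [0-11 ALLOC][12-34 FREE]
Op 3: b = malloc(10) -> b = 12; heap: [0-11 ALLOC][12-21 ALLOC][22-34 FREE]
malloc(2): first-fit scan over [0-11 ALLOC][12-21 ALLOC][22-34 FREE] -> 22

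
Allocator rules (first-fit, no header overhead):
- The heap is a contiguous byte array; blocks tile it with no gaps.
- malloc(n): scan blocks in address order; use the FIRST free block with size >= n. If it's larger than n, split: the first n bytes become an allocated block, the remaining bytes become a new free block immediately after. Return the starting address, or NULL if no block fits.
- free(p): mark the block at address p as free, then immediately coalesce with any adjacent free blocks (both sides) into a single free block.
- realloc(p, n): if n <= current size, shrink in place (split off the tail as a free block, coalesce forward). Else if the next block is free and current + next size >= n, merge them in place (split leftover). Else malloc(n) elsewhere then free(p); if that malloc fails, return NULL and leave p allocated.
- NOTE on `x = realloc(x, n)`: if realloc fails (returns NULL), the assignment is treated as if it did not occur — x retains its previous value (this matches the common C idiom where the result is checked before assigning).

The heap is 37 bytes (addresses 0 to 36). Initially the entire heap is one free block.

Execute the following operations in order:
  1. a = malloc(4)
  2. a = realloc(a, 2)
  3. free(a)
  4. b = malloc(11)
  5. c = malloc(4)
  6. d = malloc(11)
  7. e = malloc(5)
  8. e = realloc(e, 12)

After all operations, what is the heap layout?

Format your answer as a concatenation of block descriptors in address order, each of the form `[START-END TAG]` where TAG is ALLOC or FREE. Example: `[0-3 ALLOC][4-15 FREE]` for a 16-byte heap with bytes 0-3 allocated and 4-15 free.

Op 1: a = malloc(4) -> a = 0; heap: [0-3 ALLOC][4-36 FREE]
Op 2: a = realloc(a, 2) -> a = 0; heap: [0-1 ALLOC][2-36 FREE]
Op 3: free(a) -> (freed a); heap: [0-36 FREE]
Op 4: b = malloc(11) -> b = 0; heap: [0-10 ALLOC][11-36 FREE]
Op 5: c = malloc(4) -> c = 11; heap: [0-10 ALLOC][11-14 ALLOC][15-36 FREE]
Op 6: d = malloc(11) -> d = 15; heap: [0-10 ALLOC][11-14 ALLOC][15-25 ALLOC][26-36 FREE]
Op 7: e = malloc(5) -> e = 26; heap: [0-10 ALLOC][11-14 ALLOC][15-25 ALLOC][26-30 ALLOC][31-36 FREE]
Op 8: e = realloc(e, 12) -> NULL (e unchanged); heap: [0-10 ALLOC][11-14 ALLOC][15-25 ALLOC][26-30 ALLOC][31-36 FREE]

Answer: [0-10 ALLOC][11-14 ALLOC][15-25 ALLOC][26-30 ALLOC][31-36 FREE]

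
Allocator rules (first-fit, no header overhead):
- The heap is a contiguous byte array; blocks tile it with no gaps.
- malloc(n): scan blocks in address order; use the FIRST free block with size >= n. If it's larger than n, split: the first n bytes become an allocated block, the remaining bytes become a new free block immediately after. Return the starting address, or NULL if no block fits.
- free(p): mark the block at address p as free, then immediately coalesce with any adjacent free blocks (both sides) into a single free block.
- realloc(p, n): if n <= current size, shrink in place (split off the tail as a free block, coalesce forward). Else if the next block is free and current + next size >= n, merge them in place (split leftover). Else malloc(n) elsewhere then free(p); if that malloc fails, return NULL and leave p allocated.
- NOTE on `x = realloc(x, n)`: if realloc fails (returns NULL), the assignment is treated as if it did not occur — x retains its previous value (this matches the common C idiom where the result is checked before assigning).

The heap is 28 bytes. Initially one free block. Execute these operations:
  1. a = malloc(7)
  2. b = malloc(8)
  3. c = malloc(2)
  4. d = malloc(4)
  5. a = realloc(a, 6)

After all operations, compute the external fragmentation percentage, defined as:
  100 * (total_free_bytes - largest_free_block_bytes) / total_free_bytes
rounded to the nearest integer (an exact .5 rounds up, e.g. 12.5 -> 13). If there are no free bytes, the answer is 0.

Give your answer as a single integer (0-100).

Op 1: a = malloc(7) -> a = 0; heap: [0-6 ALLOC][7-27 FREE]
Op 2: b = malloc(8) -> b = 7; heap: [0-6 ALLOC][7-14 ALLOC][15-27 FREE]
Op 3: c = malloc(2) -> c = 15; heap: [0-6 ALLOC][7-14 ALLOC][15-16 ALLOC][17-27 FREE]
Op 4: d = malloc(4) -> d = 17; heap: [0-6 ALLOC][7-14 ALLOC][15-16 ALLOC][17-20 ALLOC][21-27 FREE]
Op 5: a = realloc(a, 6) -> a = 0; heap: [0-5 ALLOC][6-6 FREE][7-14 ALLOC][15-16 ALLOC][17-20 ALLOC][21-27 FREE]
Free blocks: [1 7] total_free=8 largest=7 -> 100*(8-7)/8 = 100/8 = 12.5 -> rounds to 13

Answer: 13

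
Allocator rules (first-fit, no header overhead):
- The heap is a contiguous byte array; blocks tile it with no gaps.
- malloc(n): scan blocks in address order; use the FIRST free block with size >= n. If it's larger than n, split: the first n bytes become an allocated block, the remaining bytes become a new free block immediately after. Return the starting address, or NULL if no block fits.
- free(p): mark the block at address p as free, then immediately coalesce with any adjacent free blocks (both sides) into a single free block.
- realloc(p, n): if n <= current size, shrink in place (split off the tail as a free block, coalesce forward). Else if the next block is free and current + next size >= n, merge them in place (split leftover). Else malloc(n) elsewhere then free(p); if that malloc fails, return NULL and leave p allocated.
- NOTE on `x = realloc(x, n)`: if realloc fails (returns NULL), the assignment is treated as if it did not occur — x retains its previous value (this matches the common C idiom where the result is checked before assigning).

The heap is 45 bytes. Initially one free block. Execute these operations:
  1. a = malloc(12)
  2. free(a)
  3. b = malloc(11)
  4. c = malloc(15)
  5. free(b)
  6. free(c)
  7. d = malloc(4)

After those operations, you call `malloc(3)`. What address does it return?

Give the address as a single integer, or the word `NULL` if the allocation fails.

Op 1: a = malloc(12) -> a = 0; heap: [0-11 ALLOC][12-44 FREE]
Op 2: free(a) -> (freed a); heap: [0-44 FREE]
Op 3: b = malloc(11) -> b = 0; heap: [0-10 ALLOC][11-44 FREE]
Op 4: c = malloc(15) -> c = 11; heap: [0-10 ALLOC][11-25 ALLOC][26-44 FREE]
Op 5: free(b) -> (freed b); heap: [0-10 FREE][11-25 ALLOC][26-44 FREE]
Op 6: free(c) -> (freed c); heap: [0-44 FREE]
Op 7: d = malloc(4) -> d = 0; heap: [0-3 ALLOC][4-44 FREE]
malloc(3): first-fit scan over [0-3 ALLOC][4-44 FREE] -> 4

Answer: 4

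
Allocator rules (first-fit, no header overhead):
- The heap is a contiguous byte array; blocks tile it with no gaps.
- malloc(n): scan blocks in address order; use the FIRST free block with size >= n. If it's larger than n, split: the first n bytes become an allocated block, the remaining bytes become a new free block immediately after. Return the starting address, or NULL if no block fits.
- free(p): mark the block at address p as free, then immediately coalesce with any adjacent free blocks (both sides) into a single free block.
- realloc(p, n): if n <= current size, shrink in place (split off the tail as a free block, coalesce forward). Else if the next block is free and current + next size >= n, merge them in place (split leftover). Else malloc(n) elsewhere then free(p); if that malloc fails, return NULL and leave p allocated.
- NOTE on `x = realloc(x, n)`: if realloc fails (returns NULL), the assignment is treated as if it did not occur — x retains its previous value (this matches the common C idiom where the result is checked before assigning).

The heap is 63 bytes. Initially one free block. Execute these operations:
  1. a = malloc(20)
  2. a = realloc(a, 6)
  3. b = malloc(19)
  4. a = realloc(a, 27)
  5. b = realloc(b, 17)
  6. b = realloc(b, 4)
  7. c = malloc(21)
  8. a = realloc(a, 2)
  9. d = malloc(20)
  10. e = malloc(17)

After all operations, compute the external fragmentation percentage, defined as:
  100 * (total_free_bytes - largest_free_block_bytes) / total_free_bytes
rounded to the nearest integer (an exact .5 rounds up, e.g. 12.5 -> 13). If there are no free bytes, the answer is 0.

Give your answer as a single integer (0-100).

Op 1: a = malloc(20) -> a = 0; heap: [0-19 ALLOC][20-62 FREE]
Op 2: a = realloc(a, 6) -> a = 0; heap: [0-5 ALLOC][6-62 FREE]
Op 3: b = malloc(19) -> b = 6; heap: [0-5 ALLOC][6-24 ALLOC][25-62 FREE]
Op 4: a = realloc(a, 27) -> a = 25; heap: [0-5 FREE][6-24 ALLOC][25-51 ALLOC][52-62 FREE]
Op 5: b = realloc(b, 17) -> b = 6; heap: [0-5 FREE][6-22 ALLOC][23-24 FREE][25-51 ALLOC][52-62 FREE]
Op 6: b = realloc(b, 4) -> b = 6; heap: [0-5 FREE][6-9 ALLOC][10-24 FREE][25-51 ALLOC][52-62 FREE]
Op 7: c = malloc(21) -> c = NULL; heap: [0-5 FREE][6-9 ALLOC][10-24 FREE][25-51 ALLOC][52-62 FREE]
Op 8: a = realloc(a, 2) -> a = 25; heap: [0-5 FREE][6-9 ALLOC][10-24 FREE][25-26 ALLOC][27-62 FREE]
Op 9: d = malloc(20) -> d = 27; heap: [0-5 FREE][6-9 ALLOC][10-24 FREE][25-26 ALLOC][27-46 ALLOC][47-62 FREE]
Op 10: e = malloc(17) -> e = NULL; heap: [0-5 FREE][6-9 ALLOC][10-24 FREE][25-26 ALLOC][27-46 ALLOC][47-62 FREE]
Free blocks: [6 15 16] total_free=37 largest=16 -> 100*(37-16)/37 = 2100/37 ≈ 56.757 -> rounds to 57

Answer: 57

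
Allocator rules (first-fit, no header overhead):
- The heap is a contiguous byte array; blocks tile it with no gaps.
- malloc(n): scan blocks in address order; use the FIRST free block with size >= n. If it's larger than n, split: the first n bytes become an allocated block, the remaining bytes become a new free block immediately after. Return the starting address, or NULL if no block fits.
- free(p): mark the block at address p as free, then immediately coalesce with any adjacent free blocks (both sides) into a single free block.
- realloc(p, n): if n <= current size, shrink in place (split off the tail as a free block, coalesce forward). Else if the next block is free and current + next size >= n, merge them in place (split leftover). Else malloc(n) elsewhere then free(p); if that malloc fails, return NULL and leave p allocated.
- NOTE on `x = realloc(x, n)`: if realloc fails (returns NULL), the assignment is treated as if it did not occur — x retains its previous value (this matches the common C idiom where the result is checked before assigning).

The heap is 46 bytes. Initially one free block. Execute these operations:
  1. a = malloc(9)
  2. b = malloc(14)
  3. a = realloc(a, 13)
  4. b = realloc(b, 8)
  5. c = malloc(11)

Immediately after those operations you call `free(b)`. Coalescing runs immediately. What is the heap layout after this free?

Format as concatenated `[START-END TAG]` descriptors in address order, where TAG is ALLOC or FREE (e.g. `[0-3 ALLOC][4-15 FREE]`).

Answer: [0-22 FREE][23-35 ALLOC][36-45 FREE]

Derivation:
Op 1: a = malloc(9) -> a = 0; heap: [0-8 ALLOC][9-45 FREE]
Op 2: b = malloc(14) -> b = 9; heap: [0-8 ALLOC][9-22 ALLOC][23-45 FREE]
Op 3: a = realloc(a, 13) -> a = 23; heap: [0-8 FREE][9-22 ALLOC][23-35 ALLOC][36-45 FREE]
Op 4: b = realloc(b, 8) -> b = 9; heap: [0-8 FREE][9-16 ALLOC][17-22 FREE][23-35 ALLOC][36-45 FREE]
Op 5: c = malloc(11) -> c = NULL; heap: [0-8 FREE][9-16 ALLOC][17-22 FREE][23-35 ALLOC][36-45 FREE]
free(b): b = 9 -> block [9-16 ALLOC]; mark free, coalesce with adjacent free neighbors -> [0-22 FREE][23-35 ALLOC][36-45 FREE]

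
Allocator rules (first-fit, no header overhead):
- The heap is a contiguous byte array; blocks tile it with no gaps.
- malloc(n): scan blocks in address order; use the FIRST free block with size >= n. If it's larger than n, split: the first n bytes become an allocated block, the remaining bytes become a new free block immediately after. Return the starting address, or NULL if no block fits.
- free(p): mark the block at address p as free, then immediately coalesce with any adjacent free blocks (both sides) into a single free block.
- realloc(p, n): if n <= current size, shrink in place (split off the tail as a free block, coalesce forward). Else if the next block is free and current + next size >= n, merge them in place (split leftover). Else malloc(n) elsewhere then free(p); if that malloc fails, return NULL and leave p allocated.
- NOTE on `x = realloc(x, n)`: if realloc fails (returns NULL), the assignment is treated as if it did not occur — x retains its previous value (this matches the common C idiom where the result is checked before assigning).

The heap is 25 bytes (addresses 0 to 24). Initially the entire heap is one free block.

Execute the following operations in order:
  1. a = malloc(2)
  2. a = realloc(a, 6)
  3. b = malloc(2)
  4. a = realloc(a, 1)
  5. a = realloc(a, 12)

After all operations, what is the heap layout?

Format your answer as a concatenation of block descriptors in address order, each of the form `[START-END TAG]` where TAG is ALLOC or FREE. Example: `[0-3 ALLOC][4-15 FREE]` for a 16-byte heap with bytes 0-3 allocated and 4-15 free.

Answer: [0-5 FREE][6-7 ALLOC][8-19 ALLOC][20-24 FREE]

Derivation:
Op 1: a = malloc(2) -> a = 0; heap: [0-1 ALLOC][2-24 FREE]
Op 2: a = realloc(a, 6) -> a = 0; heap: [0-5 ALLOC][6-24 FREE]
Op 3: b = malloc(2) -> b = 6; heap: [0-5 ALLOC][6-7 ALLOC][8-24 FREE]
Op 4: a = realloc(a, 1) -> a = 0; heap: [0-0 ALLOC][1-5 FREE][6-7 ALLOC][8-24 FREE]
Op 5: a = realloc(a, 12) -> a = 8; heap: [0-5 FREE][6-7 ALLOC][8-19 ALLOC][20-24 FREE]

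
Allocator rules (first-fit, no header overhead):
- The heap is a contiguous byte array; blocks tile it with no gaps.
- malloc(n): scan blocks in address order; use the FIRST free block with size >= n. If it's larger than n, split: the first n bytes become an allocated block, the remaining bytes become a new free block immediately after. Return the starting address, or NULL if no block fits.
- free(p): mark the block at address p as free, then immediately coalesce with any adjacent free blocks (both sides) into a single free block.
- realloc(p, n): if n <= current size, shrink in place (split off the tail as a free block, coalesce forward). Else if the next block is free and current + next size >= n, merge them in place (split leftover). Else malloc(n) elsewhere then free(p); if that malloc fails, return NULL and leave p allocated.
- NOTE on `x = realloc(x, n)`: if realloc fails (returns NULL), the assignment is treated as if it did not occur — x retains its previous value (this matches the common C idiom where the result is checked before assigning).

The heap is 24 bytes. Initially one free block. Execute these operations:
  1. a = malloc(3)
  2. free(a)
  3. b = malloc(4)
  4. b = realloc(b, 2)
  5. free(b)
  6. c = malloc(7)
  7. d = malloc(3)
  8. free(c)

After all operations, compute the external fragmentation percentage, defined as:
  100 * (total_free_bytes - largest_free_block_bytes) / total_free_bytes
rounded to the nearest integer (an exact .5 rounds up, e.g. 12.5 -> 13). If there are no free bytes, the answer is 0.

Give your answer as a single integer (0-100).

Op 1: a = malloc(3) -> a = 0; heap: [0-2 ALLOC][3-23 FREE]
Op 2: free(a) -> (freed a); heap: [0-23 FREE]
Op 3: b = malloc(4) -> b = 0; heap: [0-3 ALLOC][4-23 FREE]
Op 4: b = realloc(b, 2) -> b = 0; heap: [0-1 ALLOC][2-23 FREE]
Op 5: free(b) -> (freed b); heap: [0-23 FREE]
Op 6: c = malloc(7) -> c = 0; heap: [0-6 ALLOC][7-23 FREE]
Op 7: d = malloc(3) -> d = 7; heap: [0-6 ALLOC][7-9 ALLOC][10-23 FREE]
Op 8: free(c) -> (freed c); heap: [0-6 FREE][7-9 ALLOC][10-23 FREE]
Free blocks: [7 14] total_free=21 largest=14 -> 100*(21-14)/21 = 700/21 ≈ 33.333 -> rounds to 33

Answer: 33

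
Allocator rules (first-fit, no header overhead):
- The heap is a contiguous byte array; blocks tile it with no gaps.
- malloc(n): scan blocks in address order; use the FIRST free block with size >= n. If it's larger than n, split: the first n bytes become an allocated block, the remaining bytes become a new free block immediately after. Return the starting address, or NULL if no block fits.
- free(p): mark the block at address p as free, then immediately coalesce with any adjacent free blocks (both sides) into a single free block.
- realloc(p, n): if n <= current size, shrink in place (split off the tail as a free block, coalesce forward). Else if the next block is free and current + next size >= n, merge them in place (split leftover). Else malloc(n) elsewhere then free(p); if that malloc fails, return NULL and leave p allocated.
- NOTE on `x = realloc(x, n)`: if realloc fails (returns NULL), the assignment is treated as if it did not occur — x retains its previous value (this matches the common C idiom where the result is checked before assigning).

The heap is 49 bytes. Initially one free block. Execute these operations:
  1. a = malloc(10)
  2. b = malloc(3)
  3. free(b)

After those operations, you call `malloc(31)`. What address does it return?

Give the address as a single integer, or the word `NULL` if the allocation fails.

Op 1: a = malloc(10) -> a = 0; heap: [0-9 ALLOC][10-48 FREE]
Op 2: b = malloc(3) -> b = 10; heap: [0-9 ALLOC][10-12 ALLOC][13-48 FREE]
Op 3: free(b) -> (freed b); heap: [0-9 ALLOC][10-48 FREE]
malloc(31): first-fit scan over [0-9 ALLOC][10-48 FREE] -> 10

Answer: 10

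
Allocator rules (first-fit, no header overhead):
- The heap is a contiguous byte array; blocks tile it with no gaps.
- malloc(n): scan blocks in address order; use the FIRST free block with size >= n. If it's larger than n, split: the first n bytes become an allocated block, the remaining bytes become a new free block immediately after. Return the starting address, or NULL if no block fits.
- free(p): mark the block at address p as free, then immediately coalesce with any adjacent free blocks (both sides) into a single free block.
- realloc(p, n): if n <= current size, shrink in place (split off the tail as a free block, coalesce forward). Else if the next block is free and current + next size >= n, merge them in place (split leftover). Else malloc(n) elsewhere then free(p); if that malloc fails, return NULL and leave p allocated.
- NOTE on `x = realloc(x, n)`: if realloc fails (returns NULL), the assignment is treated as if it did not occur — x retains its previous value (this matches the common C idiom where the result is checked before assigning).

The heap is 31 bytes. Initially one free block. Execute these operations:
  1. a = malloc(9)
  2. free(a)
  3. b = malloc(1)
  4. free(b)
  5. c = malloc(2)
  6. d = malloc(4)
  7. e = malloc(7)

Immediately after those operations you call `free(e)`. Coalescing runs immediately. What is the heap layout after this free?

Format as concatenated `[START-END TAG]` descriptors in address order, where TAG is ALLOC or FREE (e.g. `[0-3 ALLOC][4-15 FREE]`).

Answer: [0-1 ALLOC][2-5 ALLOC][6-30 FREE]

Derivation:
Op 1: a = malloc(9) -> a = 0; heap: [0-8 ALLOC][9-30 FREE]
Op 2: free(a) -> (freed a); heap: [0-30 FREE]
Op 3: b = malloc(1) -> b = 0; heap: [0-0 ALLOC][1-30 FREE]
Op 4: free(b) -> (freed b); heap: [0-30 FREE]
Op 5: c = malloc(2) -> c = 0; heap: [0-1 ALLOC][2-30 FREE]
Op 6: d = malloc(4) -> d = 2; heap: [0-1 ALLOC][2-5 ALLOC][6-30 FREE]
Op 7: e = malloc(7) -> e = 6; heap: [0-1 ALLOC][2-5 ALLOC][6-12 ALLOC][13-30 FREE]
free(e): e = 6 -> block [6-12 ALLOC]; mark free, coalesce with adjacent free neighbors -> [0-1 ALLOC][2-5 ALLOC][6-30 FREE]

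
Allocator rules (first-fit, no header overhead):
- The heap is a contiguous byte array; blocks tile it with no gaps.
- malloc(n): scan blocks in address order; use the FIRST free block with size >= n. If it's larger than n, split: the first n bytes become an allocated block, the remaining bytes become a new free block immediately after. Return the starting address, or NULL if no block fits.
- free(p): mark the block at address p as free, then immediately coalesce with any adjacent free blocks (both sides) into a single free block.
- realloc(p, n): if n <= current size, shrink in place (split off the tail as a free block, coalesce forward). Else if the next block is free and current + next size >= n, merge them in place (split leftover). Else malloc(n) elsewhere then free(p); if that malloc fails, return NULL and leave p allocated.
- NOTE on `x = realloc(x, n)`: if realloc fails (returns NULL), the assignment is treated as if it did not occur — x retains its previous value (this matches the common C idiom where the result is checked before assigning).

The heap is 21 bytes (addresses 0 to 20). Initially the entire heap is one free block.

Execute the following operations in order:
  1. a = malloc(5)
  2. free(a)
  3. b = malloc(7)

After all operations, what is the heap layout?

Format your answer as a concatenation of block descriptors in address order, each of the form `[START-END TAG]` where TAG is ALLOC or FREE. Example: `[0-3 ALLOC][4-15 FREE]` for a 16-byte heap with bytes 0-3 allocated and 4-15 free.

Op 1: a = malloc(5) -> a = 0; heap: [0-4 ALLOC][5-20 FREE]
Op 2: free(a) -> (freed a); heap: [0-20 FREE]
Op 3: b = malloc(7) -> b = 0; heap: [0-6 ALLOC][7-20 FREE]

Answer: [0-6 ALLOC][7-20 FREE]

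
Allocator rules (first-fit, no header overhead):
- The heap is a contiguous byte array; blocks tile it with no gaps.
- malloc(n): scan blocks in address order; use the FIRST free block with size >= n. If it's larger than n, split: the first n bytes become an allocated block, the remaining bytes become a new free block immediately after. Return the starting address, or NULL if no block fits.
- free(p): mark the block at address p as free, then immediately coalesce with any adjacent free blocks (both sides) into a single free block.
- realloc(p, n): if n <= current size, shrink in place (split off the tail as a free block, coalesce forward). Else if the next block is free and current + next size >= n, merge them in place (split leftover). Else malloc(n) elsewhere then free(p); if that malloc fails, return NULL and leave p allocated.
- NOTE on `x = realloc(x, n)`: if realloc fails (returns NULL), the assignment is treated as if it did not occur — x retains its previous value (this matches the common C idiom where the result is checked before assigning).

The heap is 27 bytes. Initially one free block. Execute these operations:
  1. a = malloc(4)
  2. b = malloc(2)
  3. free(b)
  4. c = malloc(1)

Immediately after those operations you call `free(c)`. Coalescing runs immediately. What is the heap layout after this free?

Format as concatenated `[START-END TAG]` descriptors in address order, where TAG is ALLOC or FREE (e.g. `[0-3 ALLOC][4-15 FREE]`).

Op 1: a = malloc(4) -> a = 0; heap: [0-3 ALLOC][4-26 FREE]
Op 2: b = malloc(2) -> b = 4; heap: [0-3 ALLOC][4-5 ALLOC][6-26 FREE]
Op 3: free(b) -> (freed b); heap: [0-3 ALLOC][4-26 FREE]
Op 4: c = malloc(1) -> c = 4; heap: [0-3 ALLOC][4-4 ALLOC][5-26 FREE]
free(c): c = 4 -> block [4-4 ALLOC]; mark free, coalesce with adjacent free neighbors -> [0-3 ALLOC][4-26 FREE]

Answer: [0-3 ALLOC][4-26 FREE]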